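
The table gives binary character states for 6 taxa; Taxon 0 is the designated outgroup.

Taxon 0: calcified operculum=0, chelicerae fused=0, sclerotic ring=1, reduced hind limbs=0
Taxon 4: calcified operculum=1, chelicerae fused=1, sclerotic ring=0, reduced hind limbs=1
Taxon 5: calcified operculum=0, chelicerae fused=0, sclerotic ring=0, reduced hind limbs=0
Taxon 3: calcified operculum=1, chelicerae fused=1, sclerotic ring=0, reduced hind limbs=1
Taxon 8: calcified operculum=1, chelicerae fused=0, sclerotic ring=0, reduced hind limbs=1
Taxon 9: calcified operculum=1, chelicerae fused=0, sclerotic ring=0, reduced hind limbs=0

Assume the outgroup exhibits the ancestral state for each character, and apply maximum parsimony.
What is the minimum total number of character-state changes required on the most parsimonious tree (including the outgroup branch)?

Character polarity is set by the outgroup: the derived state is whichever differs from the outgroup's state, so for sclerotic ring the derived state is '0', and for the remaining characters it is '1'.
Only Taxon 3, Taxon 4, Taxon 8, and Taxon 9 show the derived state '1' for calcified operculum, supporting them as a clade.
chelicerae fused (derived state '1') is shared by Taxon 3 and Taxon 4 — a synapomorphy uniting that clade.
All ingroup taxa share the derived state '0' for sclerotic ring; it defines the ingroup but does not resolve relationships within it.
reduced hind limbs: derived state '1' in Taxon 3, Taxon 4, and Taxon 8 only — synapomorphy for {Taxon 3, Taxon 4, Taxon 8}.
Most parsimonious ingroup topology: ((((Taxon 4,Taxon 3),Taxon 8),Taxon 9),Taxon 5).
Changes per character on this tree: calcified operculum: 1; chelicerae fused: 1; sclerotic ring: 1; reduced hind limbs: 1.
Total = 4.

4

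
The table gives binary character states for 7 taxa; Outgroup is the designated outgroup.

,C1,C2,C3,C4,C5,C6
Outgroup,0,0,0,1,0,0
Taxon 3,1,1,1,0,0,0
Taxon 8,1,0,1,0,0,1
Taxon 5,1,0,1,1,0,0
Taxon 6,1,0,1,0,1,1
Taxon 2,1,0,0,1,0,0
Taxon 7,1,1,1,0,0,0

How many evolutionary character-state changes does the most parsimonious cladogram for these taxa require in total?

Character polarity is set by the outgroup: the derived state is whichever differs from the outgroup's state, so for C4 the derived state is '0', and for the remaining characters it is '1'.
C1 (derived state '1') is shared by all ingroup taxa — unites the whole ingroup.
C2 (derived state '1') is shared by Taxon 3 and Taxon 7 — a synapomorphy uniting that clade.
C3 (derived state '1') is shared by Taxon 3, Taxon 5, Taxon 6, Taxon 7, and Taxon 8 — a synapomorphy uniting that clade.
C4 (derived state '0') is shared by Taxon 3, Taxon 6, Taxon 7, and Taxon 8 — a synapomorphy uniting that clade.
C5 (derived state '1') is unique to Taxon 6 (autapomorphy; uninformative for grouping).
Only Taxon 6 and Taxon 8 show the derived state '1' for C6, supporting them as a clade.
Most parsimonious ingroup topology: ((((Taxon 3,Taxon 7),(Taxon 8,Taxon 6)),Taxon 5),Taxon 2).
Changes per character on this tree: C1: 1; C2: 1; C3: 1; C4: 1; C5: 1; C6: 1.
Total = 6.

6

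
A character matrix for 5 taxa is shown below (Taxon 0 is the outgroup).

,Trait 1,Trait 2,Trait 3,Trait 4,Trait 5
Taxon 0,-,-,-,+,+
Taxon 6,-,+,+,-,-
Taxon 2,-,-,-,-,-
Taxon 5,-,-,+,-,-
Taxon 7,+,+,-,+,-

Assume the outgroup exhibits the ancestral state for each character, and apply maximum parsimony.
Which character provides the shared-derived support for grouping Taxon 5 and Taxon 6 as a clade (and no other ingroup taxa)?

Character polarity is set by the outgroup: the derived state is whichever differs from the outgroup's state, so for Trait 4, Trait 5 the derived state is '-', and for the remaining characters it is '+'.
Trait 1: derived state '+' in Taxon 7 only — an autapomorphy, so it tells us nothing about relationships among taxa.
Trait 2 (state '+') occurs in Taxon 6 and Taxon 7 but conflicts with the nesting implied by the other characters — most parsimoniously interpreted as homoplasy.
Trait 3: derived state '+' in Taxon 5 and Taxon 6 only — synapomorphy for {Taxon 5, Taxon 6}.
Trait 4: derived state '-' in Taxon 2, Taxon 5, and Taxon 6 only — synapomorphy for {Taxon 2, Taxon 5, Taxon 6}.
Trait 5 (derived state '-') is shared by all ingroup taxa — unites the whole ingroup.
Most parsimonious ingroup topology: (((Taxon 6,Taxon 5),Taxon 2),Taxon 7).
The clade {Taxon 5, Taxon 6} is supported by Trait 3: its derived state '+' occurs in exactly those taxa and in no other taxon (including the outgroup).

Trait 3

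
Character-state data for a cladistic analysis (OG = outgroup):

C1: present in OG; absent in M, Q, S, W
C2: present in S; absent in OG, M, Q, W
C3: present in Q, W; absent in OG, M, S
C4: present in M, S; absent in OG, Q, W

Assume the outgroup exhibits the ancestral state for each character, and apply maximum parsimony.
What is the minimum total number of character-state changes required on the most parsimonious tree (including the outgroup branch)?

4

Character polarity is set by the outgroup: the derived state is whichever differs from the outgroup's state, so for C1 the derived state is 'absent', and for the remaining characters it is 'present'.
C1 (derived state 'absent') is shared by all ingroup taxa — unites the whole ingroup.
C2 (derived state 'present') is unique to S (autapomorphy; uninformative for grouping).
C3: derived state 'present' in Q and W only — synapomorphy for {Q, W}.
C4: derived state 'present' in M and S only — synapomorphy for {M, S}.
Most parsimonious ingroup topology: ((M,S),(Q,W)).
Changes per character on this tree: C1: 1; C2: 1; C3: 1; C4: 1.
Total = 4.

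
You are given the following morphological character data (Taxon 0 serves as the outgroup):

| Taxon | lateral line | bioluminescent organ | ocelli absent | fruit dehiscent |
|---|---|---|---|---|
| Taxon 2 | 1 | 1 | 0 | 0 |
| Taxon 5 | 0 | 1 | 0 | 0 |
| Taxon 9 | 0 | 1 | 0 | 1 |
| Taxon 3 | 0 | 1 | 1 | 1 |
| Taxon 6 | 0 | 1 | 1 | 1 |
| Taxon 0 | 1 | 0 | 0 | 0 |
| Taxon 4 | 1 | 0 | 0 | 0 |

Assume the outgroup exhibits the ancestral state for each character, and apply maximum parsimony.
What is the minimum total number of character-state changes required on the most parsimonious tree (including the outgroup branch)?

4

Character polarity is set by the outgroup: the derived state is whichever differs from the outgroup's state, so for lateral line the derived state is '0', and for the remaining characters it is '1'.
lateral line: derived state '0' in Taxon 3, Taxon 5, Taxon 6, and Taxon 9 only — synapomorphy for {Taxon 3, Taxon 5, Taxon 6, Taxon 9}.
bioluminescent organ: derived state '1' in Taxon 2, Taxon 3, Taxon 5, Taxon 6, and Taxon 9 only — synapomorphy for {Taxon 2, Taxon 3, Taxon 5, Taxon 6, Taxon 9}.
ocelli absent: derived state '1' in Taxon 3 and Taxon 6 only — synapomorphy for {Taxon 3, Taxon 6}.
fruit dehiscent: derived state '1' in Taxon 3, Taxon 6, and Taxon 9 only — synapomorphy for {Taxon 3, Taxon 6, Taxon 9}.
Most parsimonious ingroup topology: (((Taxon 5,((Taxon 6,Taxon 3),Taxon 9)),Taxon 2),Taxon 4).
Changes per character on this tree: lateral line: 1; bioluminescent organ: 1; ocelli absent: 1; fruit dehiscent: 1.
Total = 4.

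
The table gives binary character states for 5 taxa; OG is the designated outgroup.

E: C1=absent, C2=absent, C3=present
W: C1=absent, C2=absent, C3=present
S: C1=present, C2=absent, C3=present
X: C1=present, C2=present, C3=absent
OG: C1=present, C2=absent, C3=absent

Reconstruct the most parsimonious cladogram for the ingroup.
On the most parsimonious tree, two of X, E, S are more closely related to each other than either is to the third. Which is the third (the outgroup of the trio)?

Character polarity is set by the outgroup: the derived state is whichever differs from the outgroup's state, so for C1 the derived state is 'absent', and for the remaining characters it is 'present'.
Only E and W show the derived state 'absent' for C1, supporting them as a clade.
C2 (derived state 'present') is unique to X (autapomorphy; uninformative for grouping).
C3 (derived state 'present') is shared by E, S, and W — a synapomorphy uniting that clade.
Most parsimonious ingroup topology: (((W,E),S),X).
E and S share a more recent common ancestor with each other than either does with X, so X is the least closely related of the three.

X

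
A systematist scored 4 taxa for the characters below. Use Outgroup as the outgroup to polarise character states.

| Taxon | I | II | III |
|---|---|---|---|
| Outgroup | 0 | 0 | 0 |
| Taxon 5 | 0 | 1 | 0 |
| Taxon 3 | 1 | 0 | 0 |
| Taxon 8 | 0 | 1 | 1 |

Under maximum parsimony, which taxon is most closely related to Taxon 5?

The outgroup has state '0' for every character, so '1' is the derived state throughout.
I: derived state '1' in Taxon 3 only — an autapomorphy, so it tells us nothing about relationships among taxa.
II: derived state '1' in Taxon 5 and Taxon 8 only — synapomorphy for {Taxon 5, Taxon 8}.
III: derived state '1' in Taxon 8 only — an autapomorphy, so it tells us nothing about relationships among taxa.
Most parsimonious ingroup topology: ((Taxon 5,Taxon 8),Taxon 3).
Taxon 5 and Taxon 8 form a cherry on this tree, so they are sister taxa.

Taxon 8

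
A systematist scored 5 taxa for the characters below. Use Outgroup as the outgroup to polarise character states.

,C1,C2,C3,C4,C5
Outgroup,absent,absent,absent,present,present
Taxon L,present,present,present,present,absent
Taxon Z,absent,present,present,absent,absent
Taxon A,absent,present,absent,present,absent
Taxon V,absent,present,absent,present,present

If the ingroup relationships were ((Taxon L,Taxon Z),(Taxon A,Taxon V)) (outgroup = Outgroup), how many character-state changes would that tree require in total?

6

Map each character onto ((Taxon L,Taxon Z),(Taxon A,Taxon V)) (rooted by Outgroup) and count the minimum state changes it requires (Fitch parsimony):
C1: 1; C2: 1; C3: 1; C4: 1; C5: 2.
Total tree length = 6.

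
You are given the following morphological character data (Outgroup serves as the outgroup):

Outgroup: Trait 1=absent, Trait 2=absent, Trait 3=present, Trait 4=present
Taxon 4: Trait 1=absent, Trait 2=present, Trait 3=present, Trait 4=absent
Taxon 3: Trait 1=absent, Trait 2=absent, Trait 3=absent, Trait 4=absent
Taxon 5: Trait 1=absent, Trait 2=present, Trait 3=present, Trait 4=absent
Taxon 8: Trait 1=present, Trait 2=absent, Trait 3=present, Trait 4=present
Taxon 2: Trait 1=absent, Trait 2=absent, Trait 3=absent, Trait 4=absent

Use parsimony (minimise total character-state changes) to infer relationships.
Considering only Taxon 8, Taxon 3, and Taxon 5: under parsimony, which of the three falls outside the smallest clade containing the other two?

Taxon 8

Character polarity is set by the outgroup: the derived state is whichever differs from the outgroup's state, so for Trait 3, Trait 4 the derived state is 'absent', and for the remaining characters it is 'present'.
Trait 1: derived state 'present' in Taxon 8 only — an autapomorphy, so it tells us nothing about relationships among taxa.
Only Taxon 4 and Taxon 5 show the derived state 'present' for Trait 2, supporting them as a clade.
Trait 3 (derived state 'absent') is shared by Taxon 2 and Taxon 3 — a synapomorphy uniting that clade.
Trait 4 (derived state 'absent') is shared by Taxon 2, Taxon 3, Taxon 4, and Taxon 5 — a synapomorphy uniting that clade.
Most parsimonious ingroup topology: (((Taxon 4,Taxon 5),(Taxon 3,Taxon 2)),Taxon 8).
Taxon 5 and Taxon 3 share a more recent common ancestor with each other than either does with Taxon 8, so Taxon 8 is the least closely related of the three.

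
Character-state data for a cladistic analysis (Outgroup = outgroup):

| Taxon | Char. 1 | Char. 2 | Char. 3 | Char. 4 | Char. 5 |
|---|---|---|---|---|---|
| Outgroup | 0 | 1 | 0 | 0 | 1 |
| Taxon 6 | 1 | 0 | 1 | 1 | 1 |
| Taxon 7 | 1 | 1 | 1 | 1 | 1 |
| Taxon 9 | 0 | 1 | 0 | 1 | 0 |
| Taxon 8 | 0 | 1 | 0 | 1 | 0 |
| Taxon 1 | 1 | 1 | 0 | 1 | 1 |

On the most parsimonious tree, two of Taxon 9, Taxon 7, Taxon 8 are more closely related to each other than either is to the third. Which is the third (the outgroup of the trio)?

Character polarity is set by the outgroup: the derived state is whichever differs from the outgroup's state, so for Char. 2, Char. 5 the derived state is '0', and for the remaining characters it is '1'.
Only Taxon 1, Taxon 6, and Taxon 7 show the derived state '1' for Char. 1, supporting them as a clade.
Char. 2: derived state '0' in Taxon 6 only — an autapomorphy, so it tells us nothing about relationships among taxa.
Char. 3 (derived state '1') is shared by Taxon 6 and Taxon 7 — a synapomorphy uniting that clade.
All ingroup taxa share the derived state '1' for Char. 4; it defines the ingroup but does not resolve relationships within it.
Char. 5: derived state '0' in Taxon 8 and Taxon 9 only — synapomorphy for {Taxon 8, Taxon 9}.
Most parsimonious ingroup topology: (((Taxon 6,Taxon 7),Taxon 1),(Taxon 9,Taxon 8)).
Taxon 8 and Taxon 9 share a more recent common ancestor with each other than either does with Taxon 7, so Taxon 7 is the least closely related of the three.

Taxon 7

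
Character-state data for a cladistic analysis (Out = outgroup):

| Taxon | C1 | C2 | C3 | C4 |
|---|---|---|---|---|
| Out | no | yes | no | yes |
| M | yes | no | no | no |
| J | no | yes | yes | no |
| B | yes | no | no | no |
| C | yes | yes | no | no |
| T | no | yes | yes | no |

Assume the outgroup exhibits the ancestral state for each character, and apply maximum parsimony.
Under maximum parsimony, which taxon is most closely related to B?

M

Character polarity is set by the outgroup: the derived state is whichever differs from the outgroup's state, so for C2, C4 the derived state is 'no', and for the remaining characters it is 'yes'.
Only B, C, and M show the derived state 'yes' for C1, supporting them as a clade.
Only B and M show the derived state 'no' for C2, supporting them as a clade.
Only J and T show the derived state 'yes' for C3, supporting them as a clade.
C4 (derived state 'no') is shared by all ingroup taxa — unites the whole ingroup.
Most parsimonious ingroup topology: (((M,B),C),(J,T)).
B and M form a cherry on this tree, so they are sister taxa.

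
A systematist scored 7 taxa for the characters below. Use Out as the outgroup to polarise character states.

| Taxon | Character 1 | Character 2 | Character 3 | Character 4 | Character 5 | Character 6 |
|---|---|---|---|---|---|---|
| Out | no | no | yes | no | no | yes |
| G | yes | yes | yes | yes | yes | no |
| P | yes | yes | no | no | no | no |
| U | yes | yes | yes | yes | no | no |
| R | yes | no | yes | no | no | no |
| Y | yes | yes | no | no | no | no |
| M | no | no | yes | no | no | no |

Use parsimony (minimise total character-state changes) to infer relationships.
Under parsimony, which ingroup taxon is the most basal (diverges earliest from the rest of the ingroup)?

M

Character polarity is set by the outgroup: the derived state is whichever differs from the outgroup's state, so for Character 3, Character 6 the derived state is 'no', and for the remaining characters it is 'yes'.
Character 1: derived state 'yes' in G, P, R, U, and Y only — synapomorphy for {G, P, R, U, Y}.
Only G, P, U, and Y show the derived state 'yes' for Character 2, supporting them as a clade.
Character 3 (derived state 'no') is shared by P and Y — a synapomorphy uniting that clade.
Character 4 (derived state 'yes') is shared by G and U — a synapomorphy uniting that clade.
Character 5 (derived state 'yes') is unique to G (autapomorphy; uninformative for grouping).
Character 6 (derived state 'no') is shared by all ingroup taxa — unites the whole ingroup.
Most parsimonious ingroup topology: ((((G,U),(P,Y)),R),M).
M is sister to the clade containing all other ingroup taxa, so it is the earliest-diverging (most basal) ingroup lineage.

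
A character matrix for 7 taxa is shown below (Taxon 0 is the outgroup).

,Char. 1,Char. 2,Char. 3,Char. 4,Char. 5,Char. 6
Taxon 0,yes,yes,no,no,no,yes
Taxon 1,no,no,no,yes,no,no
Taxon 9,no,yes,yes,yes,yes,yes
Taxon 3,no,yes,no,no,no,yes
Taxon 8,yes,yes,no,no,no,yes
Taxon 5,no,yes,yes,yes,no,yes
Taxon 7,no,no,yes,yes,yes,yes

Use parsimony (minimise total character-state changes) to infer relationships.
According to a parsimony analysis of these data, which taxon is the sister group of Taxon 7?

Taxon 9

Character polarity is set by the outgroup: the derived state is whichever differs from the outgroup's state, so for Char. 1, Char. 2, Char. 6 the derived state is 'no', and for the remaining characters it is 'yes'.
Char. 1 (derived state 'no') is shared by Taxon 1, Taxon 3, Taxon 5, Taxon 7, and Taxon 9 — a synapomorphy uniting that clade.
Char. 2 (state 'no') occurs in Taxon 1 and Taxon 7 but conflicts with the nesting implied by the other characters — most parsimoniously interpreted as homoplasy.
Char. 3: derived state 'yes' in Taxon 5, Taxon 7, and Taxon 9 only — synapomorphy for {Taxon 5, Taxon 7, Taxon 9}.
Char. 4: derived state 'yes' in Taxon 1, Taxon 5, Taxon 7, and Taxon 9 only — synapomorphy for {Taxon 1, Taxon 5, Taxon 7, Taxon 9}.
Char. 5 (derived state 'yes') is shared by Taxon 7 and Taxon 9 — a synapomorphy uniting that clade.
Char. 6 (derived state 'no') is unique to Taxon 1 (autapomorphy; uninformative for grouping).
Most parsimonious ingroup topology: (((Taxon 1,((Taxon 9,Taxon 7),Taxon 5)),Taxon 3),Taxon 8).
Taxon 7 and Taxon 9 form a cherry on this tree, so they are sister taxa.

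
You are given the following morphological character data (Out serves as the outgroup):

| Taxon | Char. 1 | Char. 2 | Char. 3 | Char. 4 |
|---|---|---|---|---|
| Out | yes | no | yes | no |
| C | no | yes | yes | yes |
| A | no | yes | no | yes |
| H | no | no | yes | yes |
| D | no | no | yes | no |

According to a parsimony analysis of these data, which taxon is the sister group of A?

Character polarity is set by the outgroup: the derived state is whichever differs from the outgroup's state, so for Char. 1, Char. 3 the derived state is 'no', and for the remaining characters it is 'yes'.
Char. 1 (derived state 'no') is shared by all ingroup taxa — unites the whole ingroup.
Char. 2: derived state 'yes' in A and C only — synapomorphy for {A, C}.
Char. 3 (derived state 'no') is unique to A (autapomorphy; uninformative for grouping).
Only A, C, and H show the derived state 'yes' for Char. 4, supporting them as a clade.
Most parsimonious ingroup topology: (((C,A),H),D).
A and C form a cherry on this tree, so they are sister taxa.

C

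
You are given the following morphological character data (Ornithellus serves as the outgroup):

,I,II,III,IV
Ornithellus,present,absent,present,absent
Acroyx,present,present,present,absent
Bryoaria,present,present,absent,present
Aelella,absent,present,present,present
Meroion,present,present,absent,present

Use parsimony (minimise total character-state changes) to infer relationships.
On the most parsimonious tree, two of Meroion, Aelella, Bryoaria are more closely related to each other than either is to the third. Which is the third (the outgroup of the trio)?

Character polarity is set by the outgroup: the derived state is whichever differs from the outgroup's state, so for I, III the derived state is 'absent', and for the remaining characters it is 'present'.
I: derived state 'absent' in Aelella only — an autapomorphy, so it tells us nothing about relationships among taxa.
II (derived state 'present') is shared by all ingroup taxa — unites the whole ingroup.
III: derived state 'absent' in Bryoaria and Meroion only — synapomorphy for {Bryoaria, Meroion}.
IV: derived state 'present' in Aelella, Bryoaria, and Meroion only — synapomorphy for {Aelella, Bryoaria, Meroion}.
Most parsimonious ingroup topology: (Acroyx,((Bryoaria,Meroion),Aelella)).
Meroion and Bryoaria share a more recent common ancestor with each other than either does with Aelella, so Aelella is the least closely related of the three.

Aelella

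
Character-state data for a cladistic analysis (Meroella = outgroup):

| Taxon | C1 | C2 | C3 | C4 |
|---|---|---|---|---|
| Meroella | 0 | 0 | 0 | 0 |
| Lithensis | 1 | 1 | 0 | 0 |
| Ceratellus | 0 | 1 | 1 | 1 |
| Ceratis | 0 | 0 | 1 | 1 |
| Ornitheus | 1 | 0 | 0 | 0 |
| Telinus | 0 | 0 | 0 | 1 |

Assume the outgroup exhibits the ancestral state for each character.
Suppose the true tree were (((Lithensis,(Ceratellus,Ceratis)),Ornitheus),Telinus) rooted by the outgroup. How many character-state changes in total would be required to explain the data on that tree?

7

Map each character onto (((Lithensis,(Ceratellus,Ceratis)),Ornitheus),Telinus) (rooted by Meroella) and count the minimum state changes it requires (Fitch parsimony):
C1: 2; C2: 2; C3: 1; C4: 2.
Total tree length = 7.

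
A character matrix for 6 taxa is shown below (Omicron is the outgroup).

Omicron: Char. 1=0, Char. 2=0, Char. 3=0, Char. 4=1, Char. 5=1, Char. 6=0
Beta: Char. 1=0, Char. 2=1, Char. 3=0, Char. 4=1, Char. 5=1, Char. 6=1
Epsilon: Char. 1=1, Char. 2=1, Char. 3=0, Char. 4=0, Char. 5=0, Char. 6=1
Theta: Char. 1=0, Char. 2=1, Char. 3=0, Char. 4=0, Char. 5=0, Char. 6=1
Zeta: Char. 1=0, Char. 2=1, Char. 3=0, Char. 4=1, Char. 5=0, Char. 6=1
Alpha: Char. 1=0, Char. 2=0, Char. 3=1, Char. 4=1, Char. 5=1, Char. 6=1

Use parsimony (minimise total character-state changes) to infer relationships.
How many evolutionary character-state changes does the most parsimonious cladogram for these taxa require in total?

Character polarity is set by the outgroup: the derived state is whichever differs from the outgroup's state, so for Char. 4, Char. 5 the derived state is '0', and for the remaining characters it is '1'.
Char. 1 (derived state '1') is unique to Epsilon (autapomorphy; uninformative for grouping).
Char. 2 (derived state '1') is shared by Beta, Epsilon, Theta, and Zeta — a synapomorphy uniting that clade.
Char. 3: derived state '1' in Alpha only — an autapomorphy, so it tells us nothing about relationships among taxa.
Char. 4: derived state '0' in Epsilon and Theta only — synapomorphy for {Epsilon, Theta}.
Char. 5 (derived state '0') is shared by Epsilon, Theta, and Zeta — a synapomorphy uniting that clade.
Char. 6 (derived state '1') is shared by all ingroup taxa — unites the whole ingroup.
Most parsimonious ingroup topology: ((Beta,((Epsilon,Theta),Zeta)),Alpha).
Changes per character on this tree: Char. 1: 1; Char. 2: 1; Char. 3: 1; Char. 4: 1; Char. 5: 1; Char. 6: 1.
Total = 6.

6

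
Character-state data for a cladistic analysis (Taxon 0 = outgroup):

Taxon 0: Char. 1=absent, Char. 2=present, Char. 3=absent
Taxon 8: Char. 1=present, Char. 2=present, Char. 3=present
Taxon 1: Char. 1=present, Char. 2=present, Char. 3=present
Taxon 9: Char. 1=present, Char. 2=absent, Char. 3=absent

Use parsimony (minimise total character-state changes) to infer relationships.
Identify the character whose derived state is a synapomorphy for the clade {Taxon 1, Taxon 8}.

Char. 3

Character polarity is set by the outgroup: the derived state is whichever differs from the outgroup's state, so for Char. 2 the derived state is 'absent', and for the remaining characters it is 'present'.
All ingroup taxa share the derived state 'present' for Char. 1; it defines the ingroup but does not resolve relationships within it.
Char. 2 (derived state 'absent') is unique to Taxon 9 (autapomorphy; uninformative for grouping).
Only Taxon 1 and Taxon 8 show the derived state 'present' for Char. 3, supporting them as a clade.
Most parsimonious ingroup topology: ((Taxon 8,Taxon 1),Taxon 9).
The clade {Taxon 1, Taxon 8} is supported by Char. 3: its derived state 'present' occurs in exactly those taxa and in no other taxon (including the outgroup).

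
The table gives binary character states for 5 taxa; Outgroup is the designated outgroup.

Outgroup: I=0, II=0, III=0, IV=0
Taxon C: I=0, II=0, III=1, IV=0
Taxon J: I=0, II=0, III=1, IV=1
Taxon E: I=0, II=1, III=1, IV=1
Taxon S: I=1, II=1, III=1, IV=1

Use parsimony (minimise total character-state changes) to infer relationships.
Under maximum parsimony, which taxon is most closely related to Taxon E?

The outgroup has state '0' for every character, so '1' is the derived state throughout.
I (derived state '1') is unique to Taxon S (autapomorphy; uninformative for grouping).
Only Taxon E and Taxon S show the derived state '1' for II, supporting them as a clade.
All ingroup taxa share the derived state '1' for III; it defines the ingroup but does not resolve relationships within it.
IV (derived state '1') is shared by Taxon E, Taxon J, and Taxon S — a synapomorphy uniting that clade.
Most parsimonious ingroup topology: (Taxon C,(Taxon J,(Taxon E,Taxon S))).
Taxon E and Taxon S form a cherry on this tree, so they are sister taxa.

Taxon S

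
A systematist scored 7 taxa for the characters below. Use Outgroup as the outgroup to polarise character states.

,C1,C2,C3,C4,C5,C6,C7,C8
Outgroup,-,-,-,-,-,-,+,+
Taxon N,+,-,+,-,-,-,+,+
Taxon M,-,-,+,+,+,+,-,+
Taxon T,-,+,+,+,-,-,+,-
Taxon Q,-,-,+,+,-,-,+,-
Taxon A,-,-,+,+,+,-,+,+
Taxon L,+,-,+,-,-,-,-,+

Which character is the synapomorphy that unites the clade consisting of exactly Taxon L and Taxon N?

Character polarity is set by the outgroup: the derived state is whichever differs from the outgroup's state, so for C7, C8 the derived state is '-', and for the remaining characters it is '+'.
C1 (derived state '+') is shared by Taxon L and Taxon N — a synapomorphy uniting that clade.
C2 (derived state '+') is unique to Taxon T (autapomorphy; uninformative for grouping).
C3 (derived state '+') is shared by all ingroup taxa — unites the whole ingroup.
C4: derived state '+' in Taxon A, Taxon M, Taxon Q, and Taxon T only — synapomorphy for {Taxon A, Taxon M, Taxon Q, Taxon T}.
C5: derived state '+' in Taxon A and Taxon M only — synapomorphy for {Taxon A, Taxon M}.
C6 (derived state '+') is unique to Taxon M (autapomorphy; uninformative for grouping).
C7 (state '-') occurs in Taxon L and Taxon M but conflicts with the nesting implied by the other characters — most parsimoniously interpreted as homoplasy.
C8: derived state '-' in Taxon Q and Taxon T only — synapomorphy for {Taxon Q, Taxon T}.
Most parsimonious ingroup topology: ((Taxon N,Taxon L),((Taxon M,Taxon A),(Taxon T,Taxon Q))).
The clade {Taxon L, Taxon N} is supported by C1: its derived state '+' occurs in exactly those taxa and in no other taxon (including the outgroup).

C1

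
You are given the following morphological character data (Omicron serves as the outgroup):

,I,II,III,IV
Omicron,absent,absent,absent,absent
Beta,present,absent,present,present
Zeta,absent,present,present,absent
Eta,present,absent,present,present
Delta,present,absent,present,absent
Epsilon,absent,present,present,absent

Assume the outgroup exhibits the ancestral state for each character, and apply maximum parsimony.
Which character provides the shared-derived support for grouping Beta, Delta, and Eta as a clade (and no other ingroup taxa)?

The outgroup has state 'absent' for every character, so 'present' is the derived state throughout.
Only Beta, Delta, and Eta show the derived state 'present' for I, supporting them as a clade.
Only Epsilon and Zeta show the derived state 'present' for II, supporting them as a clade.
All ingroup taxa share the derived state 'present' for III; it defines the ingroup but does not resolve relationships within it.
IV: derived state 'present' in Beta and Eta only — synapomorphy for {Beta, Eta}.
Most parsimonious ingroup topology: (((Beta,Eta),Delta),(Zeta,Epsilon)).
The clade {Beta, Delta, Eta} is supported by I: its derived state 'present' occurs in exactly those taxa and in no other taxon (including the outgroup).

I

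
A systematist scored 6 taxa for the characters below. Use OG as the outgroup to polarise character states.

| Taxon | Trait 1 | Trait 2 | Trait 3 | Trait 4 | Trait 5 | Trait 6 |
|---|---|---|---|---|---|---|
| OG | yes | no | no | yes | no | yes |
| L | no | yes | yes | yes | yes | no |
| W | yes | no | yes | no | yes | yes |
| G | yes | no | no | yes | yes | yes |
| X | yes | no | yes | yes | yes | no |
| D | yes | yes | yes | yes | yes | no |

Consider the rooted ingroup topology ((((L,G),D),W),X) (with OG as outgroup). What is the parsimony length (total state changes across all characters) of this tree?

Map each character onto ((((L,G),D),W),X) (rooted by OG) and count the minimum state changes it requires (Fitch parsimony):
Trait 1: 1; Trait 2: 2; Trait 3: 2; Trait 4: 1; Trait 5: 1; Trait 6: 3.
Total tree length = 10.

10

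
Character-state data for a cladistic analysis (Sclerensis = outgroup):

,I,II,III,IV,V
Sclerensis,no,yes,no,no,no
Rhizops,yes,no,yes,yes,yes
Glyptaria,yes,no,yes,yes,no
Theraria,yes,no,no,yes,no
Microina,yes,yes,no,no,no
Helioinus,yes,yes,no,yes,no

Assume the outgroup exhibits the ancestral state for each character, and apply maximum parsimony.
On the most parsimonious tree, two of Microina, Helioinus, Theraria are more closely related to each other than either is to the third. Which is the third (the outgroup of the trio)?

Character polarity is set by the outgroup: the derived state is whichever differs from the outgroup's state, so for II the derived state is 'no', and for the remaining characters it is 'yes'.
All ingroup taxa share the derived state 'yes' for I; it defines the ingroup but does not resolve relationships within it.
II: derived state 'no' in Glyptaria, Rhizops, and Theraria only — synapomorphy for {Glyptaria, Rhizops, Theraria}.
III: derived state 'yes' in Glyptaria and Rhizops only — synapomorphy for {Glyptaria, Rhizops}.
IV (derived state 'yes') is shared by Glyptaria, Helioinus, Rhizops, and Theraria — a synapomorphy uniting that clade.
V: derived state 'yes' in Rhizops only — an autapomorphy, so it tells us nothing about relationships among taxa.
Most parsimonious ingroup topology: ((((Rhizops,Glyptaria),Theraria),Helioinus),Microina).
Helioinus and Theraria share a more recent common ancestor with each other than either does with Microina, so Microina is the least closely related of the three.

Microina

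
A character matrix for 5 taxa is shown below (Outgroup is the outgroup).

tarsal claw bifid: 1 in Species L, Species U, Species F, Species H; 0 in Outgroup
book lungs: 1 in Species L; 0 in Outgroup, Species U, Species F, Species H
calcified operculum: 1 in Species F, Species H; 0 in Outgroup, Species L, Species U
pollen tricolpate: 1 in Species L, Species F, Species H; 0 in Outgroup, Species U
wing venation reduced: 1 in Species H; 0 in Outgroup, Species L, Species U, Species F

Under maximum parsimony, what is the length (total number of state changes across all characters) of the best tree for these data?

The outgroup has state '0' for every character, so '1' is the derived state throughout.
All ingroup taxa share the derived state '1' for tarsal claw bifid; it defines the ingroup but does not resolve relationships within it.
book lungs: derived state '1' in Species L only — an autapomorphy, so it tells us nothing about relationships among taxa.
calcified operculum (derived state '1') is shared by Species F and Species H — a synapomorphy uniting that clade.
pollen tricolpate (derived state '1') is shared by Species F, Species H, and Species L — a synapomorphy uniting that clade.
wing venation reduced: derived state '1' in Species H only — an autapomorphy, so it tells us nothing about relationships among taxa.
Most parsimonious ingroup topology: ((Species L,(Species F,Species H)),Species U).
Changes per character on this tree: tarsal claw bifid: 1; book lungs: 1; calcified operculum: 1; pollen tricolpate: 1; wing venation reduced: 1.
Total = 5.

5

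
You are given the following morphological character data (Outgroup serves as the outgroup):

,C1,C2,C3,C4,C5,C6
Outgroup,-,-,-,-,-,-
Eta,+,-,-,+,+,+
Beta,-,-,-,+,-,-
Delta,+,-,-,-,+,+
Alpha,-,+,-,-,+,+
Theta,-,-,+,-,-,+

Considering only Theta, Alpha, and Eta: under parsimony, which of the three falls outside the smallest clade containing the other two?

The outgroup has state '-' for every character, so '+' is the derived state throughout.
C1: derived state '+' in Delta and Eta only — synapomorphy for {Delta, Eta}.
C2: derived state '+' in Alpha only — an autapomorphy, so it tells us nothing about relationships among taxa.
C3: derived state '+' in Theta only — an autapomorphy, so it tells us nothing about relationships among taxa.
C4 groups Beta and Eta, which is incompatible with the clades supported by the remaining characters; treating it as convergent (homoplasy) costs fewer steps than any alternative tree.
C5: derived state '+' in Alpha, Delta, and Eta only — synapomorphy for {Alpha, Delta, Eta}.
C6: derived state '+' in Alpha, Delta, Eta, and Theta only — synapomorphy for {Alpha, Delta, Eta, Theta}.
Most parsimonious ingroup topology: ((((Eta,Delta),Alpha),Theta),Beta).
Eta and Alpha share a more recent common ancestor with each other than either does with Theta, so Theta is the least closely related of the three.

Theta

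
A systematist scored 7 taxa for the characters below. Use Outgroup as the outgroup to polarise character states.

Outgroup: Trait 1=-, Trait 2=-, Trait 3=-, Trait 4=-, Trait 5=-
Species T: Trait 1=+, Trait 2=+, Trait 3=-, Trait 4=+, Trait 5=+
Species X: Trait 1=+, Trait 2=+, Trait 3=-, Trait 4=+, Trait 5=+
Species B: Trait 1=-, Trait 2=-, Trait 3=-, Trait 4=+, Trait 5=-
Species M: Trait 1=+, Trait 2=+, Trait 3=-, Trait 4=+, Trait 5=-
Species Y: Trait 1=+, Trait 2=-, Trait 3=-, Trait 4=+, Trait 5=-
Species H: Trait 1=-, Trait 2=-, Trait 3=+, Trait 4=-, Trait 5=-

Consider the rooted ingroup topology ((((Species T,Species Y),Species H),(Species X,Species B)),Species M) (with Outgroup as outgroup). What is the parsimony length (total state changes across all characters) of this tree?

Map each character onto ((((Species T,Species Y),Species H),(Species X,Species B)),Species M) (rooted by Outgroup) and count the minimum state changes it requires (Fitch parsimony):
Trait 1: 3; Trait 2: 3; Trait 3: 1; Trait 4: 2; Trait 5: 2.
Total tree length = 11.

11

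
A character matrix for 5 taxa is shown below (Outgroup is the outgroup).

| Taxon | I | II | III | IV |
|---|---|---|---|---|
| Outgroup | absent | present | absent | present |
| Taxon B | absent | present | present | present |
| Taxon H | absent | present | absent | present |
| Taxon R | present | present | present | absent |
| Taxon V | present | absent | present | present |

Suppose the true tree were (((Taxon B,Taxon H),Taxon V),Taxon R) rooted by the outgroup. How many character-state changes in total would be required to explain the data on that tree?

Map each character onto (((Taxon B,Taxon H),Taxon V),Taxon R) (rooted by Outgroup) and count the minimum state changes it requires (Fitch parsimony):
I: 2; II: 1; III: 2; IV: 1.
Total tree length = 6.

6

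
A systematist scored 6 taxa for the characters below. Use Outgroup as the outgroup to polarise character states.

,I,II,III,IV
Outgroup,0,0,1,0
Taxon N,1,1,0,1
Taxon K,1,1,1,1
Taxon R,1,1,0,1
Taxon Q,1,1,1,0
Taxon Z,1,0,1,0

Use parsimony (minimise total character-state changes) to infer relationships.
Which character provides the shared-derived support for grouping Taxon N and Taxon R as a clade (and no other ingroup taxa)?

Character polarity is set by the outgroup: the derived state is whichever differs from the outgroup's state, so for III the derived state is '0', and for the remaining characters it is '1'.
All ingroup taxa share the derived state '1' for I; it defines the ingroup but does not resolve relationships within it.
II (derived state '1') is shared by Taxon K, Taxon N, Taxon Q, and Taxon R — a synapomorphy uniting that clade.
III: derived state '0' in Taxon N and Taxon R only — synapomorphy for {Taxon N, Taxon R}.
IV: derived state '1' in Taxon K, Taxon N, and Taxon R only — synapomorphy for {Taxon K, Taxon N, Taxon R}.
Most parsimonious ingroup topology: ((((Taxon N,Taxon R),Taxon K),Taxon Q),Taxon Z).
The clade {Taxon N, Taxon R} is supported by III: its derived state '0' occurs in exactly those taxa and in no other taxon (including the outgroup).

III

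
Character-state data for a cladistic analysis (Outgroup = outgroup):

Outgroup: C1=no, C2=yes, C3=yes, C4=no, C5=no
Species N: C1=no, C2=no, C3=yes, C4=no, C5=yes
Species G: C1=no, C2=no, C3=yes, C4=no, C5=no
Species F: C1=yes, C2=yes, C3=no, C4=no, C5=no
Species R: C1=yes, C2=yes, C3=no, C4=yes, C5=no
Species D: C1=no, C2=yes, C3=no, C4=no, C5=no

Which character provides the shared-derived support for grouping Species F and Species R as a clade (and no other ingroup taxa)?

Character polarity is set by the outgroup: the derived state is whichever differs from the outgroup's state, so for C2, C3 the derived state is 'no', and for the remaining characters it is 'yes'.
C1 (derived state 'yes') is shared by Species F and Species R — a synapomorphy uniting that clade.
Only Species G and Species N show the derived state 'no' for C2, supporting them as a clade.
Only Species D, Species F, and Species R show the derived state 'no' for C3, supporting them as a clade.
C4 (derived state 'yes') is unique to Species R (autapomorphy; uninformative for grouping).
C5: derived state 'yes' in Species N only — an autapomorphy, so it tells us nothing about relationships among taxa.
Most parsimonious ingroup topology: ((Species N,Species G),((Species F,Species R),Species D)).
The clade {Species F, Species R} is supported by C1: its derived state 'yes' occurs in exactly those taxa and in no other taxon (including the outgroup).

C1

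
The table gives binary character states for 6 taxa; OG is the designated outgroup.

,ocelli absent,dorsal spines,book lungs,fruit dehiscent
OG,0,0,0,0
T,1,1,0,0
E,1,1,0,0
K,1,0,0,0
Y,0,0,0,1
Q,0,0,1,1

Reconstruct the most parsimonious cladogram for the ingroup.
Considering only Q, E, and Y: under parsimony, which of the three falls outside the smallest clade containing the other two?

E

The outgroup has state '0' for every character, so '1' is the derived state throughout.
ocelli absent (derived state '1') is shared by E, K, and T — a synapomorphy uniting that clade.
dorsal spines: derived state '1' in E and T only — synapomorphy for {E, T}.
book lungs (derived state '1') is unique to Q (autapomorphy; uninformative for grouping).
Only Q and Y show the derived state '1' for fruit dehiscent, supporting them as a clade.
Most parsimonious ingroup topology: (((T,E),K),(Y,Q)).
Q and Y share a more recent common ancestor with each other than either does with E, so E is the least closely related of the three.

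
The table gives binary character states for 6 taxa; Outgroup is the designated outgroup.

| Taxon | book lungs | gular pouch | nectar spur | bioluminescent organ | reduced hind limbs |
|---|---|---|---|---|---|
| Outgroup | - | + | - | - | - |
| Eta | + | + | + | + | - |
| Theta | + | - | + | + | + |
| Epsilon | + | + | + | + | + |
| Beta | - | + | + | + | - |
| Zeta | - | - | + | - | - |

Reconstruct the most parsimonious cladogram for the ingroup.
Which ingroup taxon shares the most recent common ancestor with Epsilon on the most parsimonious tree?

Character polarity is set by the outgroup: the derived state is whichever differs from the outgroup's state, so for gular pouch the derived state is '-', and for the remaining characters it is '+'.
book lungs (derived state '+') is shared by Epsilon, Eta, and Theta — a synapomorphy uniting that clade.
gular pouch (state '-') occurs in Theta and Zeta but conflicts with the nesting implied by the other characters — most parsimoniously interpreted as homoplasy.
All ingroup taxa share the derived state '+' for nectar spur; it defines the ingroup but does not resolve relationships within it.
bioluminescent organ: derived state '+' in Beta, Epsilon, Eta, and Theta only — synapomorphy for {Beta, Epsilon, Eta, Theta}.
reduced hind limbs: derived state '+' in Epsilon and Theta only — synapomorphy for {Epsilon, Theta}.
Most parsimonious ingroup topology: (((Eta,(Theta,Epsilon)),Beta),Zeta).
Epsilon and Theta form a cherry on this tree, so they are sister taxa.

Theta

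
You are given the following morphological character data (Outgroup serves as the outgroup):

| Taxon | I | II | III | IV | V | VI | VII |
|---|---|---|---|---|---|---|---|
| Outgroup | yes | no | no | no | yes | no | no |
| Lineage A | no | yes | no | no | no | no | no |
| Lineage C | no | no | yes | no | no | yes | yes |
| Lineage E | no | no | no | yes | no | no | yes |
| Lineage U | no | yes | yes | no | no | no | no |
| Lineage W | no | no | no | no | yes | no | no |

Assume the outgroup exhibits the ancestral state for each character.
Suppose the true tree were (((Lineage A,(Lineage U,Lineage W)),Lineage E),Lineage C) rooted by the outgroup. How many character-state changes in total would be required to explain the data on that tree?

11

Map each character onto (((Lineage A,(Lineage U,Lineage W)),Lineage E),Lineage C) (rooted by Outgroup) and count the minimum state changes it requires (Fitch parsimony):
I: 1; II: 2; III: 2; IV: 1; V: 2; VI: 1; VII: 2.
Total tree length = 11.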